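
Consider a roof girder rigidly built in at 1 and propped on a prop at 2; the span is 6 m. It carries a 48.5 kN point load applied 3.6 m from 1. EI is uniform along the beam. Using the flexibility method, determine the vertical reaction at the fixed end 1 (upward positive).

R_1 = 27.55 kN

Choose R_2 as the redundant. The primary structure is the cantilever fixed at 1.
Primary-structure tip deflection at 2 by superposition:
  point load 48.5 at a = 3.6: Pa²(3L − a)/(6EI) = 1509/EI
Tip deflection under a unit load at 2: L³/(3EI) = 72/EI.
Compatibility at 2: δ_0 − R_2·δ_{22} = 0, so R_2 = 1509/72 = 20.95 kN.
Vertical equilibrium: R_1 = ΣP − R_2 = 48.5 − 20.95 = 27.55 kN.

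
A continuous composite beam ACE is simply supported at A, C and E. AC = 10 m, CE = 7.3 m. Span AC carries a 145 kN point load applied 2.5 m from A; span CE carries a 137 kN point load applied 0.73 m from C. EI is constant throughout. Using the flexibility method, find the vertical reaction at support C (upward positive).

Take M_C as the redundant. Released structure: two simple spans AC and CE with a hinge at C.
End slopes at the hinge C, treating each span as simply supported:
  span AC: point load 145 at a = 2.5: Pab(L + a)/(6LEI) = 566.4/EI
  span CE: point load 137 at a = 0.73: Pab(L + b)/(6LEI) = 208.1/EI
  relative rotation θ_0 = (566.4 + 208.1)/EI = 774.5/EI
A unit hogging moment at C produces rotation L₁/(3EI) + L₂/(3EI) = 5.767/EI.
Slope continuity at C: θ_0 = M_C·5.767/EI, so M_C = 774.5/5.767 = 134.3 kN·m (hogging).
Span AC, ΣM about A with M_C applied at C: R_C^{AC}·10 = 362.5 + 134.3, so R_C^{AC} = 49.68 kN and R_A = 145 − 49.68 = 95.32 kN.
Span CE, ΣM about E: R_C^{CE}·7.3 = 900.1 + 134.3, so R_C^{CE} = 141.7 kN and R_E = 137 − 141.7 = -4.698 kN.
R_C = 49.68 + 141.7 = 191.4 kN.

R_C = 191.4 kN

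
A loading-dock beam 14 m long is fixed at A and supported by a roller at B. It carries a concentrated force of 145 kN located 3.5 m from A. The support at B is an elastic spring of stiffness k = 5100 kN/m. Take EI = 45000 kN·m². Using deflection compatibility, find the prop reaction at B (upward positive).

Take the reaction at B as the redundant and release it; the primary structure is a cantilever fixed at A.
Downward deflection at the released point B due to the loads:
  point load 145 at a = 3.5: Pa²(3L − a)/(6EI) = 11398/EI
Flexibility coefficient — unit upward force at B: δ_{BB} = L³/(3EI) = 914.7/EI.
With EI = 45000 kN·m²: δ_0 = 0.25328 m and δ_{BB} = 0.020326 m/kN.
Compatibility — the spring shortens by R_B/k under the reaction it provides: δ_0 − R_B·δ_{BB} = R_B/k. With 1/k = 0.000196 m/kN, R_B = δ_0 / (δ_{BB} + 1/k) = 0.25328 / (0.020326 + 0.000196) = 12.34 kN.

R_B = 12.34 kN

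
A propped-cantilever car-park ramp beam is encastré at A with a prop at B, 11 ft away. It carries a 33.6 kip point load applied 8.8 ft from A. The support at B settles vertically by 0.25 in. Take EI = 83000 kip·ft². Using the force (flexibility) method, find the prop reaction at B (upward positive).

Take the reaction at B as the redundant and release it; the primary structure is a cantilever fixed at A.
Downward deflection at the released point B due to the loads:
  point load 33.6 at a = 8.8: Pa²(3L − a)/(6EI) = 10495/EI
Flexibility coefficient — unit upward force at B: δ_{BB} = L³/(3EI) = 443.7/EI.
With EI = 83000 kip·ft²: δ_0 = 0.12644 ft and δ_{BB} = 0.005345 ft/kip.
Compatibility — the beam at B must follow the support down by 0.02083 ft: δ_0 − R_B·δ_{BB} = 0.02083, so R_B = (0.12644 − 0.02083)/0.005345 = 19.76 kip.

R_B = 19.76 kip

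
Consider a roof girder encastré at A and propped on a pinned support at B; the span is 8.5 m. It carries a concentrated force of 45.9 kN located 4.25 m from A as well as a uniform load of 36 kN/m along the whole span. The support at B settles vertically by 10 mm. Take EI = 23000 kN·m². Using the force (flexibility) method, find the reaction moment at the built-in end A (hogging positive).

M_A = 407.8 kN·m

Take the reaction at B as the redundant and release it; the primary structure is a cantilever fixed at A.
Primary-structure tip deflection at B by superposition:
  point load 45.9 at a = 4.25: Pa²(3L − a)/(6EI) = 2936/EI
  UDL 36: wL⁴/(8EI) = 23490/EI
  δ_0 = 26427/EI
Flexibility coefficient — unit upward force at B: δ_{BB} = L³/(3EI) = 204.7/EI.
With EI = 23000 kN·m²: δ_0 = 1.149 m and δ_{BB} = 0.0089 m/kN.
Compatibility — the beam at B must follow the support down by 0.01 m: δ_0 − R_B·δ_{BB} = 0.01, so R_B = (1.149 − 0.01)/0.0089 = 128 kN.
Moment equilibrium about A: M_A = Σ(load moments about A) − R_B·L = 1496 − 128×8.5 = 407.8 kN·m.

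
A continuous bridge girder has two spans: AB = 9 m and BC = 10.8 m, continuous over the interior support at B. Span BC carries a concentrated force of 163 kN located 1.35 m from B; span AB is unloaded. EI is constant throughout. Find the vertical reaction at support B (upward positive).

Take M_B as the redundant. Released structure: two simple spans AB and BC with a hinge at B.
End slopes at the hinge B, treating each span as simply supported:
  span BC: point load 163 at a = 1.35: Pab(L + b)/(6LEI) = 649.8/EI
  relative rotation θ_0 = (0 + 649.8)/EI = 649.8/EI
A unit hogging moment at B produces rotation L₁/(3EI) + L₂/(3EI) = 6.6/EI.
Compatibility: M_B·(L₁+L₂)/(3EI) = θ_0, giving M_B = 98.46 kN·m (hogging).
Span AB, ΣM about A with M_B applied at B: R_B^{AB}·9 = 0 + 98.46, so R_B^{AB} = 10.94 kN and R_A = 0 − 10.94 = -10.94 kN.
Span BC, ΣM about C: R_B^{BC}·10.8 = 1540 + 98.46, so R_B^{BC} = 151.7 kN and R_C = 163 − 151.7 = 11.26 kN.
R_B = 10.94 + 151.7 = 162.7 kN.

R_B = 162.7 kN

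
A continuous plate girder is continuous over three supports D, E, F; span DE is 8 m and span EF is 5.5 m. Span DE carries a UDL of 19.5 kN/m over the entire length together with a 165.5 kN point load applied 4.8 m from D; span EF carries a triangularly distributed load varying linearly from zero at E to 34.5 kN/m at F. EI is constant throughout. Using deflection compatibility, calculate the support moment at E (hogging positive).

M_E = 267.9 kN·m

Insert a hinge at E; M_E is the redundant, and each span becomes simply supported.
Rotations at E on the released spans (each span's end-slope, ×1/EI):
  span DE: UDL 19.5: wL³/(24EI) = 416/EI
  span DE: point load 165.5 at a = 4.8: Pab(L + a)/(6LEI) = 677.9/EI
  span EF: triangular load, peak 34.5: 7w₀L³/(360EI) = 111.6/EI
  relative rotation θ_0 = (1094 + 111.6)/EI = 1205/EI
A unit hogging moment at E produces rotation L₁/(3EI) + L₂/(3EI) = 4.5/EI.
Slope continuity at E: θ_0 = M_E·4.5/EI, so M_E = 1205/4.5 = 267.9 kN·m (hogging).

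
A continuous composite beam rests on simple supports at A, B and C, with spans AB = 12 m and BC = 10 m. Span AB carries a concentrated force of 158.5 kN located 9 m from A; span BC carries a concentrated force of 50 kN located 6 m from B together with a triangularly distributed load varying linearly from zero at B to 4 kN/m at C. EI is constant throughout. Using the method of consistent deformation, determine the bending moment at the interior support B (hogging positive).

Take M_B as the redundant. Released structure: two simple spans AB and BC with a hinge at B.
Discontinuity in slope at B on the released structure — sum the simple-span end rotations:
  span AB: point load 158.5 at a = 9: Pab(L + a)/(6LEI) = 1248/EI
  span BC: point load 50 at a = 6: Pab(L + b)/(6LEI) = 280/EI
  span BC: triangular load, peak 4: 7w₀L³/(360EI) = 77.78/EI
  relative rotation θ_0 = (1248 + 357.8)/EI = 1606/EI
A unit hogging moment at B produces rotation L₁/(3EI) + L₂/(3EI) = 7.333/EI.
Slope continuity at B: θ_0 = M_B·7.333/EI, so M_B = 1606/7.333 = 219 kN·m (hogging).

M_B = 219 kN·m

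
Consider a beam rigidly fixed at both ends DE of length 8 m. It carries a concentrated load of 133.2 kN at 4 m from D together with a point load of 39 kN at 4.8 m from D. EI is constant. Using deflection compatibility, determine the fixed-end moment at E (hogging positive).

M_E = 178.1 kN·m

Take the two fixed-end moments M_D, M_E as redundants; the released structure is the simple span DE.
On the primary (simply-supported) span, the end slopes from the loading are:
  at D: point load 133.2 at a = 4: Pab(L + b)/(6LEI) = 532.8/EI
  at E: point load 133.2 at a = 4: Pab(L + a)/(6LEI) = 532.8/EI
  at D: point load 39 at a = 4.8: Pab(L + b)/(6LEI) = 139.8/EI
  at E: point load 39 at a = 4.8: Pab(L + a)/(6LEI) = 159.7/EI
  θ_D0 = 672.6/EI,  θ_E0 = 692.5/EI
Flexibility coefficients: a unit moment at one end gives L/(3EI) there and L/(6EI) at the far end, so f₁₁ = f₂₂ = 2.667/EI and f₁₂ = f₂₁ = 1.333/EI.
Compatibility — zero rotation at each built-in end:
  2.667 M_D + 1.333 M_E = 672.6
  1.333 M_D + 2.667 M_E = 692.5
Solving the pair gives M_D = 163.2 kN·m and M_E = 178.1 kN·m (hogging).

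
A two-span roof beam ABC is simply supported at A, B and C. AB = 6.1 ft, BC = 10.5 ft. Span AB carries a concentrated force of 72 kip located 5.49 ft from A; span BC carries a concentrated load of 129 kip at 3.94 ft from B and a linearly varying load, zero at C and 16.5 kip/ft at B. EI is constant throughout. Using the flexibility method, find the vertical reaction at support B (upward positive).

R_B = 268.9 kip

Insert a hinge at B; M_B is the redundant, and each span becomes simply supported.
Discontinuity in slope at B on the released structure — sum the simple-span end rotations:
  span AB: point load 72 at a = 5.49: Pab(L + a)/(6LEI) = 76.35/EI
  span BC: point load 129 at a = 3.94: Pab(L + b)/(6LEI) = 902.9/EI
  span BC: triangular load, peak 16.5: w₀L³/(45EI) = 424.5/EI
  relative rotation θ_0 = (76.35 + 1327)/EI = 1404/EI
A unit hogging moment at B produces rotation L₁/(3EI) + L₂/(3EI) = 5.533/EI.
Slope continuity at B: θ_0 = M_B·5.533/EI, so M_B = 1404/5.533 = 253.7 kip·ft (hogging).
Span AB, ΣM about A with M_B applied at B: R_B^{AB}·6.1 = 395.3 + 253.7, so R_B^{AB} = 106.4 kip and R_A = 72 − 106.4 = -34.39 kip.
Span BC, ΣM about C: R_B^{BC}·10.5 = 1453 + 253.7, so R_B^{BC} = 162.5 kip and R_C = 215.6 − 162.5 = 53.12 kip.
R_B = 106.4 + 162.5 = 268.9 kip.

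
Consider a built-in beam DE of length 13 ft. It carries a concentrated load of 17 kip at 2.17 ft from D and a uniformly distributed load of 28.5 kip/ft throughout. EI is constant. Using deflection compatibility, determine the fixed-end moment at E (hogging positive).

M_E = 406.5 kip·ft

Release both end moments; the primary structure is a simply-supported span DE with redundants M_D and M_E.
Simple-span end rotations at D and E under the given loads:
  at D: point load 17 at a = 2.17: Pab(L + b)/(6LEI) = 122.1/EI
  at E: point load 17 at a = 2.17: Pab(L + a)/(6LEI) = 77.7/EI
  at D: UDL 28.5: wL³/(24EI) = 2609/EI
  at E: UDL 28.5: wL³/(24EI) = 2609/EI
  θ_D0 = 2731/EI,  θ_E0 = 2687/EI
Flexibility coefficients: a unit moment at one end gives L/(3EI) there and L/(6EI) at the far end, so f₁₁ = f₂₂ = 4.333/EI and f₁₂ = f₂₁ = 2.167/EI.
Compatibility — zero rotation at each built-in end:
  4.333 M_D + 2.167 M_E = 2731
  2.167 M_D + 4.333 M_E = 2687
Solving the pair gives M_D = 427 kip·ft and M_E = 406.5 kip·ft (hogging).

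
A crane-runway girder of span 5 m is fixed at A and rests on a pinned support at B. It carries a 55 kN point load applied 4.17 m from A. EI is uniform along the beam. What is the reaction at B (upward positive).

R_B = 41.43 kN

Remove the prop at B; the released (primary) structure is a cantilever built in at A.
Free-end deflection of the primary structure under the applied loading (downward +):
  point load 55 at a = 4.17: Pa²(3L − a)/(6EI) = 1726/EI
Tip deflection under a unit load at B: L³/(3EI) = 41.67/EI.
The prop prevents deflection at B: R_B = δ_0/δ_{BB} = 1726/41.67 = 41.43 kN.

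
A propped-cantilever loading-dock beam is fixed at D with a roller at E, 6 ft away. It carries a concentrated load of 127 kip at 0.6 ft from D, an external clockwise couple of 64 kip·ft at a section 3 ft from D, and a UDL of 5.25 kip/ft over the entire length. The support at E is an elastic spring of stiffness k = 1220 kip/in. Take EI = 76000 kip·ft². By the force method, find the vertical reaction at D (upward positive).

R_D = 134.6 kip

Take the reaction at E as the redundant and release it; the primary structure is a cantilever fixed at D.
Deflection at E on the released cantilever, summing each load's contribution:
  point load 127 at a = 0.6: Pa²(3L − a)/(6EI) = 132.6/EI
  clockwise couple 64 at a = 3: M₀a(2L − a)/(2EI) = 864/EI
  UDL 5.25: wL⁴/(8EI) = 850.5/EI
  δ_0 = 1847/EI
Flexibility coefficient — unit upward force at E: δ_{EE} = L³/(3EI) = 72/EI.
With EI = 76000 kip·ft²: δ_0 = 0.024304 ft and δ_{EE} = 0.000947 ft/kip.
Compatibility — the spring shortens by R_E/k under the reaction it provides: δ_0 − R_E·δ_{EE} = R_E/k. With 1/k = 1/(1220×12) ft/kip = 0.000068 ft/kip, R_E = δ_0 / (δ_{EE} + 1/k) = 0.024304 / (0.000947 + 0.000068) = 23.93 kip.
Vertical equilibrium: R_D = ΣP − R_E = 158.5 − 23.93 = 134.6 kip.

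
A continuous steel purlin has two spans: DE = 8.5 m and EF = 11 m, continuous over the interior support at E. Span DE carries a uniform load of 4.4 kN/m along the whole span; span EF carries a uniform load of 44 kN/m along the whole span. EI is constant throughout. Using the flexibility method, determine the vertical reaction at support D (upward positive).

Release continuity at E by inserting a hinge; the redundant is the internal moment M_E. The primary structure is two simply-supported spans DE and EF.
Discontinuity in slope at E on the released structure — sum the simple-span end rotations:
  span DE: UDL 4.4: wL³/(24EI) = 112.6/EI
  span EF: UDL 44: wL³/(24EI) = 2440/EI
  relative rotation θ_0 = (112.6 + 2440)/EI = 2553/EI
A unit hogging moment at E produces rotation L₁/(3EI) + L₂/(3EI) = 6.5/EI.
Compatibility: M_E·(L₁+L₂)/(3EI) = θ_0, giving M_E = 392.7 kN·m (hogging).
Span DE, ΣM about D with M_E applied at E: R_E^{DE}·8.5 = 158.9 + 392.7, so R_E^{DE} = 64.9 kN and R_D = 37.4 − 64.9 = -27.5 kN.

R_D = -27.5 kN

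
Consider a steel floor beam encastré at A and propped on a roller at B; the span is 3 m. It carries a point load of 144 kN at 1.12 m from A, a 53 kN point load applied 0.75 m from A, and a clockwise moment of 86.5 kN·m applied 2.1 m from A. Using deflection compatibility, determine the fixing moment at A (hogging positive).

Take the reaction at B as the redundant and release it; the primary structure is a cantilever fixed at A.
Primary-structure tip deflection at B by superposition:
  point load 144 at a = 1.12: Pa²(3L − a)/(6EI) = 237.2/EI
  point load 53 at a = 0.75: Pa²(3L − a)/(6EI) = 40.99/EI
  clockwise couple 86.5 at a = 2.1: M₀a(2L − a)/(2EI) = 354.2/EI
  δ_0 = 632.4/EI
Tip deflection under a unit load at B: L³/(3EI) = 9/EI.
The prop prevents deflection at B: R_B = δ_0/δ_{BB} = 632.4/9 = 70.27 kN.
Moment equilibrium about A: M_A = Σ(load moments about A) − R_B·L = 287.5 − 70.27×3 = 76.72 kN·m.

M_A = 76.72 kN·m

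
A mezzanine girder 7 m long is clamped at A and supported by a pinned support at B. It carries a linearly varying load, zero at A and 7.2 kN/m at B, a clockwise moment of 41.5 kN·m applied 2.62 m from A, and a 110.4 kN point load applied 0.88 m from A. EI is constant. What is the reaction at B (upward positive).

Remove the prop at B; the released (primary) structure is a cantilever built in at A.
Deflection at B on the released cantilever, summing each load's contribution:
  triangular load, peak 7.2 at the free end: 11w₀L⁴/(120EI) = 1585/EI
  clockwise couple 41.5 at a = 2.62: M₀a(2L − a)/(2EI) = 618.7/EI
  point load 110.4 at a = 0.88: Pa²(3L − a)/(6EI) = 286.7/EI
  δ_0 = 2490/EI
Tip deflection under a unit load at B: L³/(3EI) = 114.3/EI.
Compatibility at B: δ_0 − R_B·δ_{BB} = 0, so R_B = 2490/114.3 = 21.78 kN.

R_B = 21.78 kN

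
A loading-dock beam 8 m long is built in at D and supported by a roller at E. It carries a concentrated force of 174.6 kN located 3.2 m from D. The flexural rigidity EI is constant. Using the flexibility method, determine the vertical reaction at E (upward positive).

Choose R_E as the redundant. The primary structure is the cantilever fixed at D.
Free-end deflection of the primary structure under the applied loading (downward +):
  point load 174.6 at a = 3.2: Pa²(3L − a)/(6EI) = 6198/EI
Flexibility coefficient — unit upward force at E: δ_{EE} = L³/(3EI) = 170.7/EI.
The prop prevents deflection at E: R_E = δ_0/δ_{EE} = 6198/170.7 = 36.32 kN.

R_E = 36.32 kN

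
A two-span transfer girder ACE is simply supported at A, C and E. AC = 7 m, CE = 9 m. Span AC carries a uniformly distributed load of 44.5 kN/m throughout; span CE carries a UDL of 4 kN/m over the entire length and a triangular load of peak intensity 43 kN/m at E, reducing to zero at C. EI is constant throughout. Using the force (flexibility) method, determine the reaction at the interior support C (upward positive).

R_C = 303.3 kN

Insert a hinge at C; M_C is the redundant, and each span becomes simply supported.
Discontinuity in slope at C on the released structure — sum the simple-span end rotations:
  span AC: UDL 44.5: wL³/(24EI) = 636/EI
  span CE: UDL 4: wL³/(24EI) = 121.5/EI
  span CE: triangular load, peak 43: 7w₀L³/(360EI) = 609.5/EI
  relative rotation θ_0 = (636 + 731)/EI = 1367/EI
A unit hogging moment at C produces rotation L₁/(3EI) + L₂/(3EI) = 5.333/EI.
Compatibility: M_C·(L₁+L₂)/(3EI) = θ_0, giving M_C = 256.3 kN·m (hogging).
Span AC, ΣM about A with M_C applied at C: R_C^{AC}·7 = 1090 + 256.3, so R_C^{AC} = 192.4 kN and R_A = 311.5 − 192.4 = 119.1 kN.
Span CE, ΣM about E: R_C^{CE}·9 = 742.5 + 256.3, so R_C^{CE} = 111 kN and R_E = 229.5 − 111 = 118.5 kN.
R_C = 192.4 + 111 = 303.3 kN.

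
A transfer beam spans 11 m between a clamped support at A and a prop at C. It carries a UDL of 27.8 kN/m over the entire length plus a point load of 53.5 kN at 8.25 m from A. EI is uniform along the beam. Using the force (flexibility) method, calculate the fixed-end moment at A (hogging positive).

M_A = 489.4 kN·m

Choose R_C as the redundant. The primary structure is the cantilever fixed at A.
Downward deflection at the released point C due to the loads:
  UDL 27.8: wL⁴/(8EI) = 50877/EI
  point load 53.5 at a = 8.25: Pa²(3L − a)/(6EI) = 15021/EI
  δ_0 = 65898/EI
Flexibility coefficient — unit upward force at C: δ_{CC} = L³/(3EI) = 443.7/EI.
Compatibility at C: δ_0 − R_C·δ_{CC} = 0, so R_C = 65898/443.7 = 148.5 kN.
Moment equilibrium about A: M_A = Σ(load moments about A) − R_C·L = 2123 − 148.5×11 = 489.4 kN·m.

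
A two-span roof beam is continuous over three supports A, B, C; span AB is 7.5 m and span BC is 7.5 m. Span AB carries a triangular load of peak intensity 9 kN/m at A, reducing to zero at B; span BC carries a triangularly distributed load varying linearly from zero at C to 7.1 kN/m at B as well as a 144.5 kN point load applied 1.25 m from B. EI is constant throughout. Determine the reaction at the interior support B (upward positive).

Release continuity at B by inserting a hinge; the redundant is the internal moment M_B. The primary structure is two simply-supported spans AB and BC.
Discontinuity in slope at B on the released structure — sum the simple-span end rotations:
  span AB: triangular load, peak 9: 7w₀L³/(360EI) = 73.83/EI
  span BC: triangular load, peak 7.1: w₀L³/(45EI) = 66.56/EI
  span BC: point load 144.5 at a = 1.25: Pab(L + b)/(6LEI) = 344.9/EI
  relative rotation θ_0 = (73.83 + 411.5)/EI = 485.3/EI
A unit hogging moment at B produces rotation L₁/(3EI) + L₂/(3EI) = 5/EI.
Slope continuity at B: θ_0 = M_B·5/EI, so M_B = 485.3/5 = 97.07 kN·m (hogging).
Span AB, ΣM about A with M_B applied at B: R_B^{AB}·7.5 = 84.38 + 97.07, so R_B^{AB} = 24.19 kN and R_A = 33.75 − 24.19 = 9.558 kN.
Span BC, ΣM about C: R_B^{BC}·7.5 = 1036 + 97.07, so R_B^{BC} = 151.1 kN and R_C = 171.1 − 151.1 = 20.02 kN.
R_B = 24.19 + 151.1 = 175.3 kN.

R_B = 175.3 kN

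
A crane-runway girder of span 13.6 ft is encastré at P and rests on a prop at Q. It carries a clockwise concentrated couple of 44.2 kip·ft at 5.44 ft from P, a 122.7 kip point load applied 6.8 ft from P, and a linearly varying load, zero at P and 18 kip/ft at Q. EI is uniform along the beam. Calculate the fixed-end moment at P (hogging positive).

Choose R_Q as the redundant. The primary structure is the cantilever fixed at P.
Deflection at Q on the released cantilever, summing each load's contribution:
  clockwise couple 44.2 at a = 5.44: M₀a(2L − a)/(2EI) = 2616/EI
  point load 122.7 at a = 6.8: Pa²(3L − a)/(6EI) = 32151/EI
  triangular load, peak 18 at the free end: 11w₀L⁴/(120EI) = 56447/EI
  δ_0 = 91214/EI
Tip deflection under a unit load at Q: L³/(3EI) = 838.5/EI.
Compatibility at Q: δ_0 − R_Q·δ_{QQ} = 0, so R_Q = 91214/838.5 = 108.8 kip.
Moment equilibrium about P: M_P = Σ(load moments about P) − R_Q·L = 1988 − 108.8×13.6 = 508.9 kip·ft.

M_P = 508.9 kip·ft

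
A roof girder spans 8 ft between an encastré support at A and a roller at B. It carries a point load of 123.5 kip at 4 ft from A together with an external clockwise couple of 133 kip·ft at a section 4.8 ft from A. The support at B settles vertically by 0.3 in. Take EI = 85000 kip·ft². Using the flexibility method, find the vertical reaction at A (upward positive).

Release the roller at B. Primary structure: cantilever fixed at A.
Primary-structure tip deflection at B by superposition:
  point load 123.5 at a = 4: Pa²(3L − a)/(6EI) = 6587/EI
  clockwise couple 133 at a = 4.8: M₀a(2L − a)/(2EI) = 3575/EI
  δ_0 = 10162/EI
Tip deflection under a unit load at B: L³/(3EI) = 170.7/EI.
With EI = 85000 kip·ft²: δ_0 = 0.11955 ft and δ_{BB} = 0.002008 ft/kip.
Compatibility — the beam at B must follow the support down by 0.025 ft: δ_0 − R_B·δ_{BB} = 0.025, so R_B = (0.11955 − 0.025)/0.002008 = 47.09 kip.
Vertical equilibrium: R_A = ΣP − R_B = 123.5 − 47.09 = 76.41 kip.

R_A = 76.41 kip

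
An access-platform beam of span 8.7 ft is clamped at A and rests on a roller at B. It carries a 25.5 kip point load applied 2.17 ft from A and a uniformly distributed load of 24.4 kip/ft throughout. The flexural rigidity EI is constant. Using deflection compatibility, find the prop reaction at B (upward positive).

Remove the prop at B; the released (primary) structure is a cantilever built in at A.
Free-end deflection of the primary structure under the applied loading (downward +):
  point load 25.5 at a = 2.17: Pa²(3L − a)/(6EI) = 478.9/EI
  UDL 24.4: wL⁴/(8EI) = 17473/EI
  δ_0 = 17952/EI
Tip deflection under a unit load at B: L³/(3EI) = 219.5/EI.
Compatibility at B: δ_0 − R_B·δ_{BB} = 0, so R_B = 17952/219.5 = 81.79 kip.

R_B = 81.79 kip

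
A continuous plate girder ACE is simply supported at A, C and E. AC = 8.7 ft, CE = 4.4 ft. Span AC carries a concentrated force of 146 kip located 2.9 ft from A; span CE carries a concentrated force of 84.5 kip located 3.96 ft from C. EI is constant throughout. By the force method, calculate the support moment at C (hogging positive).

Release continuity at C by inserting a hinge; the redundant is the internal moment M_C. The primary structure is two simply-supported spans AC and CE.
Rotations at C on the released spans (each span's end-slope, ×1/EI):
  span AC: point load 146 at a = 2.9: Pab(L + a)/(6LEI) = 545.7/EI
  span CE: point load 84.5 at a = 3.96: Pab(L + b)/(6LEI) = 26.99/EI
  relative rotation θ_0 = (545.7 + 26.99)/EI = 572.7/EI
A unit hogging moment at C produces rotation L₁/(3EI) + L₂/(3EI) = 4.367/EI.
Compatibility: M_C·(L₁+L₂)/(3EI) = θ_0, giving M_C = 131.2 kip·ft (hogging).

M_C = 131.2 kip·ft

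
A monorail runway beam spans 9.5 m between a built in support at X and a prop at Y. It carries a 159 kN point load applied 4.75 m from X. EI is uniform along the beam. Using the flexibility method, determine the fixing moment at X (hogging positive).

M_X = 283.2 kN·m

Choose R_Y as the redundant. The primary structure is the cantilever fixed at X.
Downward deflection at the released point Y due to the loads:
  point load 159 at a = 4.75: Pa²(3L − a)/(6EI) = 14200/EI
Flexibility coefficient — unit upward force at Y: δ_{YY} = L³/(3EI) = 285.8/EI.
Compatibility at Y: δ_0 − R_Y·δ_{YY} = 0, so R_Y = 14200/285.8 = 49.69 kN.
Moment equilibrium about X: M_X = Σ(load moments about X) − R_Y·L = 755.2 − 49.69×9.5 = 283.2 kN·m.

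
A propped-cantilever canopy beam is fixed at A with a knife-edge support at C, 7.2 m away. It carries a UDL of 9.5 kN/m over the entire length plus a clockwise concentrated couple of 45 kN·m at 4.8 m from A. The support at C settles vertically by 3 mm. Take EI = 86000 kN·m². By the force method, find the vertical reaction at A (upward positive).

Release the roller at C. Primary structure: cantilever fixed at A.
Primary-structure tip deflection at C by superposition:
  UDL 9.5: wL⁴/(8EI) = 3191/EI
  clockwise couple 45 at a = 4.8: M₀a(2L − a)/(2EI) = 1037/EI
  δ_0 = 4228/EI
Tip deflection under a unit load at C: L³/(3EI) = 124.4/EI.
With EI = 86000 kN·m²: δ_0 = 0.049164 m and δ_{CC} = 0.001447 m/kN.
Compatibility — the beam at C must follow the support down by 0.003 m: δ_0 − R_C·δ_{CC} = 0.003, so R_C = (0.049164 − 0.003)/0.001447 = 31.91 kN.
Vertical equilibrium: R_A = ΣP − R_C = 68.4 − 31.91 = 36.49 kN.

R_A = 36.49 kN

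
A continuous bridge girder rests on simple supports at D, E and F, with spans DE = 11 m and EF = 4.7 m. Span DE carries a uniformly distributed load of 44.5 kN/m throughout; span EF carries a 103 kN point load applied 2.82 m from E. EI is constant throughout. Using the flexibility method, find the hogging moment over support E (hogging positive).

M_E = 495.9 kN·m

Insert a hinge at E; M_E is the redundant, and each span becomes simply supported.
End slopes at the hinge E, treating each span as simply supported:
  span DE: UDL 44.5: wL³/(24EI) = 2468/EI
  span EF: point load 103 at a = 2.82: Pab(L + b)/(6LEI) = 127.4/EI
  relative rotation θ_0 = (2468 + 127.4)/EI = 2595/EI
A unit hogging moment at E produces rotation L₁/(3EI) + L₂/(3EI) = 5.233/EI.
Compatibility: M_E·(L₁+L₂)/(3EI) = θ_0, giving M_E = 495.9 kN·m (hogging).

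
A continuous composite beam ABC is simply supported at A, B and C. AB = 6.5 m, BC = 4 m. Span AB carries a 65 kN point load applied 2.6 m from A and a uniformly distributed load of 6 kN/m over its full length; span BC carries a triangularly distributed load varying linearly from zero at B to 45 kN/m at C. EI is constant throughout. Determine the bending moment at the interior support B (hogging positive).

M_B = 79.56 kN·m

Insert a hinge at B; M_B is the redundant, and each span becomes simply supported.
Rotations at B on the released spans (each span's end-slope, ×1/EI):
  span AB: point load 65 at a = 2.6: Pab(L + a)/(6LEI) = 153.8/EI
  span AB: UDL 6: wL³/(24EI) = 68.66/EI
  span BC: triangular load, peak 45: 7w₀L³/(360EI) = 56/EI
  relative rotation θ_0 = (222.4 + 56)/EI = 278.4/EI
A unit hogging moment at B produces rotation L₁/(3EI) + L₂/(3EI) = 3.5/EI.
Slope continuity at B: θ_0 = M_B·3.5/EI, so M_B = 278.4/3.5 = 79.56 kN·m (hogging).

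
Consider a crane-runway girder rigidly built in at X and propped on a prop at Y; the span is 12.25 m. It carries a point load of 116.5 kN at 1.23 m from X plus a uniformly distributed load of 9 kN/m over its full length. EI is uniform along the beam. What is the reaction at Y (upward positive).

Release the roller at Y. Primary structure: cantilever fixed at X.
Downward deflection at the released point Y due to the loads:
  point load 116.5 at a = 1.23: Pa²(3L − a)/(6EI) = 1043/EI
  UDL 9: wL⁴/(8EI) = 25334/EI
  δ_0 = 26377/EI
Flexibility coefficient — unit upward force at Y: δ_{YY} = L³/(3EI) = 612.8/EI.
The prop prevents deflection at Y: R_Y = δ_0/δ_{YY} = 26377/612.8 = 43.05 kN.

R_Y = 43.05 kN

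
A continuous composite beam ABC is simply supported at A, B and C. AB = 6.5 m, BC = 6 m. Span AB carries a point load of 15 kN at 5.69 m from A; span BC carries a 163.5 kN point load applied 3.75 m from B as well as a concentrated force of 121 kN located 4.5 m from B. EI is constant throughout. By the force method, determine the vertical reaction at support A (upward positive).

R_A = -16.88 kN

Take M_B as the redundant. Released structure: two simple spans AB and BC with a hinge at B.
Rotations at B on the released spans (each span's end-slope, ×1/EI):
  span AB: point load 15 at a = 5.69: Pab(L + a)/(6LEI) = 21.61/EI
  span BC: point load 163.5 at a = 3.75: Pab(L + b)/(6LEI) = 316.1/EI
  span BC: point load 121 at a = 4.5: Pab(L + b)/(6LEI) = 170.2/EI
  relative rotation θ_0 = (21.61 + 486.3)/EI = 507.9/EI
A unit hogging moment at B produces rotation L₁/(3EI) + L₂/(3EI) = 4.167/EI.
Compatibility: M_B·(L₁+L₂)/(3EI) = θ_0, giving M_B = 121.9 kN·m (hogging).
Span AB, ΣM about A with M_B applied at B: R_B^{AB}·6.5 = 85.35 + 121.9, so R_B^{AB} = 31.88 kN and R_A = 15 − 31.88 = -16.88 kN.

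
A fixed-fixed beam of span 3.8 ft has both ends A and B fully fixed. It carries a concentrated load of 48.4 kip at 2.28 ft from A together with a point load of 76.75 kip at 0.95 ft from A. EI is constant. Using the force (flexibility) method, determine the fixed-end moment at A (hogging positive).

Release both end moments; the primary structure is a simply-supported span AB with redundants M_A and M_B.
End rotations of the released simple span under the applied load (×1/EI):
  at A: point load 48.4 at a = 2.28: Pab(L + b)/(6LEI) = 39.14/EI
  at B: point load 48.4 at a = 2.28: Pab(L + a)/(6LEI) = 44.73/EI
  at A: point load 76.75 at a = 0.95: Pab(L + b)/(6LEI) = 60.61/EI
  at B: point load 76.75 at a = 0.95: Pab(L + a)/(6LEI) = 43.29/EI
  θ_A0 = 99.75/EI,  θ_B0 = 88.02/EI
Flexibility coefficients: a unit moment at one end gives L/(3EI) there and L/(6EI) at the far end, so f₁₁ = f₂₂ = 1.267/EI and f₁₂ = f₂₁ = 0.6333/EI.
Compatibility — zero rotation at each built-in end:
  1.267 M_A + 0.6333 M_B = 99.75
  0.6333 M_A + 1.267 M_B = 88.02
Solving the pair gives M_A = 58.67 kip·ft and M_B = 40.16 kip·ft (hogging).

M_A = 58.67 kip·ft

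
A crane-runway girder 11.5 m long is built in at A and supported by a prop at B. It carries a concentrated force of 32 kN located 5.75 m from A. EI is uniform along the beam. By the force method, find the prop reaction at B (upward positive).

R_B = 10 kN

Take the reaction at B as the redundant and release it; the primary structure is a cantilever fixed at A.
Downward deflection at the released point B due to the loads:
  point load 32 at a = 5.75: Pa²(3L − a)/(6EI) = 5070/EI
Flexibility coefficient — unit upward force at B: δ_{BB} = L³/(3EI) = 507/EI.
The prop prevents deflection at B: R_B = δ_0/δ_{BB} = 5070/507 = 10 kN.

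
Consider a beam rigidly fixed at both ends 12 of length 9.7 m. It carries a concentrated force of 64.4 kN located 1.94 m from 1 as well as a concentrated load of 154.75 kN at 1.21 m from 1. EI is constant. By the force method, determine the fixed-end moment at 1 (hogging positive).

M_1 = 223.4 kN·m

Release both end moments; the primary structure is a simply-supported span 12 with redundants M_1 and M_2.
Simple-span end rotations at 1 and 2 under the given loads:
  at 1: point load 64.4 at a = 1.94: Pab(L + b)/(6LEI) = 290.9/EI
  at 2: point load 64.4 at a = 1.94: Pab(L + a)/(6LEI) = 193.9/EI
  at 1: point load 154.75 at a = 1.21: Pab(L + b)/(6LEI) = 496.9/EI
  at 2: point load 154.75 at a = 1.21: Pab(L + a)/(6LEI) = 298/EI
  θ_10 = 787.7/EI,  θ_20 = 491.9/EI
Flexibility coefficients: a unit moment at one end gives L/(3EI) there and L/(6EI) at the far end, so f₁₁ = f₂₂ = 3.233/EI and f₁₂ = f₂₁ = 1.617/EI.
Compatibility — zero rotation at each built-in end:
  3.233 M_1 + 1.617 M_2 = 787.7
  1.617 M_1 + 3.233 M_2 = 491.9
Solving the pair gives M_1 = 223.4 kN·m and M_2 = 40.43 kN·m (hogging).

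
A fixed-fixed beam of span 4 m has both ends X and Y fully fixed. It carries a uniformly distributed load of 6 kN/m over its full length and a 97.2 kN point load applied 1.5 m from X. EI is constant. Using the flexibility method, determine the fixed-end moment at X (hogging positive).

Take the two fixed-end moments M_X, M_Y as redundants; the released structure is the simple span XY.
Simple-span end rotations at X and Y under the given loads:
  at X: UDL 6: wL³/(24EI) = 16/EI
  at Y: UDL 6: wL³/(24EI) = 16/EI
  at X: point load 97.2 at a = 1.5: Pab(L + b)/(6LEI) = 98.72/EI
  at Y: point load 97.2 at a = 1.5: Pab(L + a)/(6LEI) = 83.53/EI
  θ_X0 = 114.7/EI,  θ_Y0 = 99.53/EI
Flexibility coefficients: a unit moment at one end gives L/(3EI) there and L/(6EI) at the far end, so f₁₁ = f₂₂ = 1.333/EI and f₁₂ = f₂₁ = 0.6667/EI.
Compatibility — zero rotation at each built-in end:
  1.333 M_X + 0.6667 M_Y = 114.7
  0.6667 M_X + 1.333 M_Y = 99.53
Solving the pair gives M_X = 64.95 kN·m and M_Y = 42.17 kN·m (hogging).

M_X = 64.95 kN·m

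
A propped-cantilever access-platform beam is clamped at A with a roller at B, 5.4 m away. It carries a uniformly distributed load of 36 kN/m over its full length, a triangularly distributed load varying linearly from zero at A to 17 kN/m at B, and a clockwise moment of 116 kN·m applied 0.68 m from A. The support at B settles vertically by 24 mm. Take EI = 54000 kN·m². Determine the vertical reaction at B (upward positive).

R_B = 81.06 kN

Release the roller at B. Primary structure: cantilever fixed at A.
Primary-structure tip deflection at B by superposition:
  UDL 36: wL⁴/(8EI) = 3826/EI
  triangular load, peak 17 at the free end: 11w₀L⁴/(120EI) = 1325/EI
  clockwise couple 116 at a = 0.68: M₀a(2L − a)/(2EI) = 399.1/EI
  δ_0 = 5551/EI
Flexibility coefficient — unit upward force at B: δ_{BB} = L³/(3EI) = 52.49/EI.
With EI = 54000 kN·m²: δ_0 = 0.10279 m and δ_{BB} = 0.000972 m/kN.
Compatibility — the beam at B must follow the support down by 0.024 m: δ_0 − R_B·δ_{BB} = 0.024, so R_B = (0.10279 − 0.024)/0.000972 = 81.06 kN.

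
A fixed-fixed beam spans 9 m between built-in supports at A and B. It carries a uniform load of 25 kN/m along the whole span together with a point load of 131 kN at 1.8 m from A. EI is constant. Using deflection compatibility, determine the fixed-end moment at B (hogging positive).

M_B = 206.5 kN·m

Release both end moments; the primary structure is a simply-supported span AB with redundants M_A and M_B.
On the primary (simply-supported) span, the end slopes from the loading are:
  at A: UDL 25: wL³/(24EI) = 759.4/EI
  at B: UDL 25: wL³/(24EI) = 759.4/EI
  at A: point load 131 at a = 1.8: Pab(L + b)/(6LEI) = 509.3/EI
  at B: point load 131 at a = 1.8: Pab(L + a)/(6LEI) = 339.6/EI
  θ_A0 = 1269/EI,  θ_B0 = 1099/EI
Flexibility coefficients: a unit moment at one end gives L/(3EI) there and L/(6EI) at the far end, so f₁₁ = f₂₂ = 3/EI and f₁₂ = f₂₁ = 1.5/EI.
Compatibility — zero rotation at each built-in end:
  3 M_A + 1.5 M_B = 1269
  1.5 M_A + 3 M_B = 1099
Solving the pair gives M_A = 319.7 kN·m and M_B = 206.5 kN·m (hogging).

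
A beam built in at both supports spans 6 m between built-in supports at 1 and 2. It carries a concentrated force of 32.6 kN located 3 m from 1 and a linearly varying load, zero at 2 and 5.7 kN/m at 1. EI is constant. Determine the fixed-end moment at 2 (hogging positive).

Take the two fixed-end moments M_1, M_2 as redundants; the released structure is the simple span 12.
End rotations of the released simple span under the applied load (×1/EI):
  at 1: point load 32.6 at a = 3: Pab(L + b)/(6LEI) = 73.35/EI
  at 2: point load 32.6 at a = 3: Pab(L + a)/(6LEI) = 73.35/EI
  at 1: triangular load, peak 5.7: w₀L³/(45EI) = 27.36/EI
  at 2: triangular load, peak 5.7: 7w₀L³/(360EI) = 23.94/EI
  θ_10 = 100.7/EI,  θ_20 = 97.29/EI
Flexibility coefficients: a unit moment at one end gives L/(3EI) there and L/(6EI) at the far end, so f₁₁ = f₂₂ = 2/EI and f₁₂ = f₂₁ = 1/EI.
Compatibility — zero rotation at each built-in end:
  2 M_1 + 1 M_2 = 100.7
  1 M_1 + 2 M_2 = 97.29
Solving the pair gives M_1 = 34.71 kN·m and M_2 = 31.29 kN·m (hogging).

M_2 = 31.29 kN·m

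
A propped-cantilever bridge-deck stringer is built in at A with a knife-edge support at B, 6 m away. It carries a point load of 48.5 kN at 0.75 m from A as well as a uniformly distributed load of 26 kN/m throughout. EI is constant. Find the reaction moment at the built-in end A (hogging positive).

M_A = 146.8 kN·m

Release the roller at B. Primary structure: cantilever fixed at A.
Deflection at B on the released cantilever, summing each load's contribution:
  point load 48.5 at a = 0.75: Pa²(3L − a)/(6EI) = 78.43/EI
  UDL 26: wL⁴/(8EI) = 4212/EI
  δ_0 = 4290/EI
Flexibility coefficient — unit upward force at B: δ_{BB} = L³/(3EI) = 72/EI.
The prop prevents deflection at B: R_B = δ_0/δ_{BB} = 4290/72 = 59.59 kN.
Moment equilibrium about A: M_A = Σ(load moments about A) − R_B·L = 504.4 − 59.59×6 = 146.8 kN·m.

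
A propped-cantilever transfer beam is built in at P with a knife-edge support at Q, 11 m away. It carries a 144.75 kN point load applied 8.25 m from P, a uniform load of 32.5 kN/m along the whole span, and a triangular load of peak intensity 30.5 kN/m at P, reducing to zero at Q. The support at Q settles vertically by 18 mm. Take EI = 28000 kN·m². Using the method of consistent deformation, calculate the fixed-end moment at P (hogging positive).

M_P = 936.7 kN·m

Take the reaction at Q as the redundant and release it; the primary structure is a cantilever fixed at P.
Primary-structure tip deflection at Q by superposition:
  point load 144.75 at a = 8.25: Pa²(3L − a)/(6EI) = 40640/EI
  UDL 32.5: wL⁴/(8EI) = 59479/EI
  triangular load, peak 30.5 at the fixed end: w₀L⁴/(30EI) = 14885/EI
  δ_0 = 115004/EI
Tip deflection under a unit load at Q: L³/(3EI) = 443.7/EI.
With EI = 28000 kN·m²: δ_0 = 4.1073 m and δ_{QQ} = 0.015845 m/kN.
Compatibility — the beam at Q must follow the support down by 0.018 m: δ_0 − R_Q·δ_{QQ} = 0.018, so R_Q = (4.1073 − 0.018)/0.015845 = 258.1 kN.
Moment equilibrium about P: M_P = Σ(load moments about P) − R_Q·L = 3776 − 258.1×11 = 936.7 kN·m.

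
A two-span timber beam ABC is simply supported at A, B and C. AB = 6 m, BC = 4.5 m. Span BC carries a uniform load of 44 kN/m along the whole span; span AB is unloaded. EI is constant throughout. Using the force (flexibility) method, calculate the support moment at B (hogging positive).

M_B = 47.73 kN·m

Take M_B as the redundant. Released structure: two simple spans AB and BC with a hinge at B.
Rotations at B on the released spans (each span's end-slope, ×1/EI):
  span BC: UDL 44: wL³/(24EI) = 167.1/EI
  relative rotation θ_0 = (0 + 167.1)/EI = 167.1/EI
A unit hogging moment at B produces rotation L₁/(3EI) + L₂/(3EI) = 3.5/EI.
Compatibility: M_B·(L₁+L₂)/(3EI) = θ_0, giving M_B = 47.73 kN·m (hogging).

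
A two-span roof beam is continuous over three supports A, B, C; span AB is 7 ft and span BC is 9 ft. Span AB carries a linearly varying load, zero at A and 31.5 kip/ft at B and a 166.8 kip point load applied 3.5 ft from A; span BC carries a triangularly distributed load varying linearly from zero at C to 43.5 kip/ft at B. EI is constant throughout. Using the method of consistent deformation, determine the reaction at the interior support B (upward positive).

R_B = 356.7 kip

Take M_B as the redundant. Released structure: two simple spans AB and BC with a hinge at B.
Discontinuity in slope at B on the released structure — sum the simple-span end rotations:
  span AB: triangular load, peak 31.5: w₀L³/(45EI) = 240.1/EI
  span AB: point load 166.8 at a = 3.5: Pab(L + a)/(6LEI) = 510.8/EI
  span BC: triangular load, peak 43.5: w₀L³/(45EI) = 704.7/EI
  relative rotation θ_0 = (750.9 + 704.7)/EI = 1456/EI
A unit hogging moment at B produces rotation L₁/(3EI) + L₂/(3EI) = 5.333/EI.
Slope continuity at B: θ_0 = M_B·5.333/EI, so M_B = 1456/5.333 = 272.9 kip·ft (hogging).
Span AB, ΣM about A with M_B applied at B: R_B^{AB}·7 = 1098 + 272.9, so R_B^{AB} = 195.9 kip and R_A = 277.1 − 195.9 = 81.16 kip.
Span BC, ΣM about C: R_B^{BC}·9 = 1174 + 272.9, so R_B^{BC} = 160.8 kip and R_C = 195.8 − 160.8 = 34.92 kip.
R_B = 195.9 + 160.8 = 356.7 kip.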